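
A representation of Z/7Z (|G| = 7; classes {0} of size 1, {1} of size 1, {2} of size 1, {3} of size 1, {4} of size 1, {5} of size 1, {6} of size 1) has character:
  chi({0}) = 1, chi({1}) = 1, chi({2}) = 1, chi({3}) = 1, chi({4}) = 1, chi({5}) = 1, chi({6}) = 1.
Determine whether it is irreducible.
Irreducible: <chi, chi> = 1.

Why: <chi, chi> = (1/|G|) sum_C |C| * |chi(C)|^2 = (1/7)[1*|1|^2 + 1*|1|^2 + 1*|1|^2 + 1*|1|^2 + 1*|1|^2 + 1*|1|^2 + 1*|1|^2]
  = (1/7)[(1) + (1) + (1) + (1) + (1) + (1) + (1)] = 7/7 = 1.
(Exp terms are combined using exp(i*s)*conj(exp(i*t)) = exp(i*(s-t)), and sums of them are collapsed using the identity that for every m > 1 the m distinct m-th roots of unity sum to 0, e.g. 1 + exp(2*I*pi/3) + exp(-2*I*pi/3) = 0.)
A character is irreducible iff <chi, chi> = 1, so this representation is irreducible.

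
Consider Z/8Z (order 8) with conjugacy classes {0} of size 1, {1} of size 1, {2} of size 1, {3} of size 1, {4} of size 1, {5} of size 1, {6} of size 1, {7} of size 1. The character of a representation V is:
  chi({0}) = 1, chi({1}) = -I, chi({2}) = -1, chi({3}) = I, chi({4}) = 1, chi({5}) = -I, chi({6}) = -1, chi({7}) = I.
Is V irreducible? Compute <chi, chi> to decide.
Irreducible: <chi, chi> = 1.

Argument: <chi, chi> = (1/|G|) sum_C |C| * |chi(C)|^2 = (1/8)[1*|1|^2 + 1*|-I|^2 + 1*|-1|^2 + 1*|I|^2 + 1*|1|^2 + 1*|-I|^2 + 1*|-1|^2 + 1*|I|^2]
  = (1/8)[(1) + (1) + (1) + (1) + (1) + (1) + (1) + (1)] = 8/8 = 1.
(Exp terms are combined using exp(i*s)*conj(exp(i*t)) = exp(i*(s-t)), and sums of them are collapsed using the identity that for every m > 1 the m distinct m-th roots of unity sum to 0, e.g. 1 + exp(2*I*pi/3) + exp(-2*I*pi/3) = 0.)
A character is irreducible iff <chi, chi> = 1, so this representation is irreducible.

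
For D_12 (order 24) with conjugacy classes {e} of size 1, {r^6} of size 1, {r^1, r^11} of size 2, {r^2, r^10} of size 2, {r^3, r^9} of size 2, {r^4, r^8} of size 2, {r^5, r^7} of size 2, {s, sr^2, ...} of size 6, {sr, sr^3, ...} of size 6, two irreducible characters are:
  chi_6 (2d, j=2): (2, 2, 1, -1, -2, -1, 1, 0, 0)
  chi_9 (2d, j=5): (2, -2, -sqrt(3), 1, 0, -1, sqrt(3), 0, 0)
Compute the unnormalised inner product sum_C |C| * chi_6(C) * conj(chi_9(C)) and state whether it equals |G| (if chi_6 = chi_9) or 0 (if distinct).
Sum = 0; so <chi_6, chi_9> = 0 (distinct irreducibles are orthogonal).

Proof sketch: Compute term by term over conjugacy classes (|C| * chi_6(C) * conj(chi_9(C))):
  1*(2)*conj(2) + 1*(2)*conj(-2) + 2*(1)*conj(-sqrt(3)) + 2*(-1)*conj(1) + 2*(-2)*conj(0) + 2*(-1)*conj(-1) + 2*(1)*conj(sqrt(3)) + 6*(0)*conj(0) + 6*(0)*conj(0)
  = (4) + (-4) + (-2*sqrt(3)) + (-2) + (0) + (2) + (2*sqrt(3)) + (0) + (0)
  = 0.
Dividing by |G| = 24 gives 0/24 = 0, matching the row-orthogonality relation <chi_6, chi_9> = [chi_6 = chi_9].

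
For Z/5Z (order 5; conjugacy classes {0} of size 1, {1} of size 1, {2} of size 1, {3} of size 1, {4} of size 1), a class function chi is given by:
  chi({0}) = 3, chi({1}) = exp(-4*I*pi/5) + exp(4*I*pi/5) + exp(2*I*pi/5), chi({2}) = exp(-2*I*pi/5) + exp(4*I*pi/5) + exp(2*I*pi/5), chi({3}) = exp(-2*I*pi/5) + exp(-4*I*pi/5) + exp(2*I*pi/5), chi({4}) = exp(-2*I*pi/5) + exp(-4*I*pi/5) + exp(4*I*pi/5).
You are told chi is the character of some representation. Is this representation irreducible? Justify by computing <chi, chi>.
Not irreducible (reducible): <chi, chi> = 3 > 1.

<chi, chi> = (1/|G|) sum_C |C| * |chi(C)|^2 = (1/5)[1*|3|^2 + 1*|exp(-4*I*pi/5) + exp(4*I*pi/5) + exp(2*I*pi/5)|^2 + 1*|exp(-2*I*pi/5) + exp(4*I*pi/5) + exp(2*I*pi/5)|^2 + 1*|exp(-2*I*pi/5) + exp(-4*I*pi/5) + exp(2*I*pi/5)|^2 + 1*|exp(-2*I*pi/5) + exp(-4*I*pi/5) + exp(4*I*pi/5)|^2]
  = (1/5)[(9) + (3 + 2*exp(-2*I*pi/5) + exp(-4*I*pi/5) + exp(4*I*pi/5) + 2*exp(2*I*pi/5)) + (3 + 2*exp(-4*I*pi/5) + exp(-2*I*pi/5) + exp(2*I*pi/5) + 2*exp(4*I*pi/5)) + (3 + 2*exp(-4*I*pi/5) + exp(-2*I*pi/5) + exp(2*I*pi/5) + 2*exp(4*I*pi/5)) + (3 + 2*exp(-2*I*pi/5) + exp(-4*I*pi/5) + exp(4*I*pi/5) + 2*exp(2*I*pi/5))] = 15/5 = 3.
(Exp terms are combined using exp(i*s)*conj(exp(i*t)) = exp(i*(s-t)), and sums of them are collapsed using the identity that for every m > 1 the m distinct m-th roots of unity sum to 0, e.g. 1 + exp(2*I*pi/3) + exp(-2*I*pi/3) = 0.)
A character is irreducible iff <chi, chi> = 1, so this representation is reducible.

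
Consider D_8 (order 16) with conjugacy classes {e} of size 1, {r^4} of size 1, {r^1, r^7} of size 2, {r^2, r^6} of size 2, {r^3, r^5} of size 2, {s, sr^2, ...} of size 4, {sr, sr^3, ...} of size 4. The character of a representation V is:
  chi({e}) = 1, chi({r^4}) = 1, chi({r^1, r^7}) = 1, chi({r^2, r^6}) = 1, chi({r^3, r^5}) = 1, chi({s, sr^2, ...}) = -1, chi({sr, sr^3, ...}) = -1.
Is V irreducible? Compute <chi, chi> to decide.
Irreducible: <chi, chi> = 1.

Solution. <chi, chi> = (1/|G|) sum_C |C| * |chi(C)|^2 = (1/16)[1*|1|^2 + 1*|1|^2 + 2*|1|^2 + 2*|1|^2 + 2*|1|^2 + 4*|-1|^2 + 4*|-1|^2]
  = (1/16)[(1) + (1) + (2) + (2) + (2) + (4) + (4)] = 16/16 = 1.
A character is irreducible iff <chi, chi> = 1, so this representation is irreducible.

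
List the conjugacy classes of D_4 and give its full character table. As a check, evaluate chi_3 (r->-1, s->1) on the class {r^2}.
Conjugacy classes: {e} of size 1, {r^2} of size 1, {r^1, r^3} of size 2, {s, sr^2, ...} of size 2, {sr, sr^3, ...} of size 2.
Character table:
  irrep \ class              {e} (size 1)  {r^2} (size 1)  {r^1, r^3} (size 2)  {s, sr^2, ...} (size 2)  {sr, sr^3, ...} (size 2)
  chi_1 (triv)               1             1               1                    1                        1                       
  chi_2 (sign: r->1, s->-1)  1             1               1                    -1                       -1                      
  chi_3 (r->-1, s->1)        1             1               -1                   1                        -1                      
  chi_4 (r->-1, s->-1)       1             1               -1                   -1                       1                       
  chi_5 (2d, j=1)            2             -2              0                    0                        0                       

Spot check: chi_3 (r->-1, s->1) on {r^2} = 1.

Solution. D_4 has order 2*4 = 8 with 5 conjugacy classes, hence 5 irreducibles. Sum of squared dims 1 + 1 + 1 + 1 + 4 = 8 = |G|. Linear characters come from the abelianisation; the 2-dimensional irreps have character r^k -> 2*cos(2*pi*j*k/4), reflections -> 0.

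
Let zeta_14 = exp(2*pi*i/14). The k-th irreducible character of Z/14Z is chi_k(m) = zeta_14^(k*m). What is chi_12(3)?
chi_12(3) = zeta_14^36 = exp(-6*I*pi/7)

Justification: chi_12(3) = zeta_14^(12*3) = zeta_14^36. Since zeta_14^14 = 1, this equals zeta_14^8 = exp(2*pi*i*8/14) = exp(-6*I*pi/7).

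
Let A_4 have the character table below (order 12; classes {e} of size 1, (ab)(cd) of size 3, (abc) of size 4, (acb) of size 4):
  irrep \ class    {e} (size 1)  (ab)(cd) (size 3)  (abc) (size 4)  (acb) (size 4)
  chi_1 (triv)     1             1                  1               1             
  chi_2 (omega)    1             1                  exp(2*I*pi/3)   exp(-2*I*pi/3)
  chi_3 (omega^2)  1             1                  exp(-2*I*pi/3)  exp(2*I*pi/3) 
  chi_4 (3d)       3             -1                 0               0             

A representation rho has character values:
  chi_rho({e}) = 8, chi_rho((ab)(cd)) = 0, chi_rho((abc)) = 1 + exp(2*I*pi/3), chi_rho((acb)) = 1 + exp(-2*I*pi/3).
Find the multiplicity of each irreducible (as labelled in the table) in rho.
Multiplicities: chi_1: 1, chi_2: 1, chi_3: 0, chi_4: 2.

Argument: Use <chi_rho, chi> = (1/|G|) sum_C |C| * chi_rho(C) * conj(chi(C)) with |G| = 12 for each irreducible chi in the table:
  <chi_rho, chi_1> = (1/12)[1*(8)*conj(1) + 3*(0)*conj(1) + 4*(1 + exp(2*I*pi/3))*conj(1) + 4*(1 + exp(-2*I*pi/3))*conj(1)]
      = (1/12)[(8) + (0) + (4 + 4*exp(2*I*pi/3)) + (4 + 4*exp(-2*I*pi/3))] = 12/12 = 1
  <chi_rho, chi_2> = (1/12)[1*(8)*conj(1) + 3*(0)*conj(1) + 4*(1 + exp(2*I*pi/3))*conj(exp(2*I*pi/3)) + 4*(1 + exp(-2*I*pi/3))*conj(exp(-2*I*pi/3))]
      = (1/12)[(8) + (0) + (4 + 4*exp(-2*I*pi/3)) + (4 + 4*exp(2*I*pi/3))] = 12/12 = 1
  <chi_rho, chi_3> = (1/12)[1*(8)*conj(1) + 3*(0)*conj(1) + 4*(1 + exp(2*I*pi/3))*conj(exp(-2*I*pi/3)) + 4*(1 + exp(-2*I*pi/3))*conj(exp(2*I*pi/3))]
      = (1/12)[(8) + (0) + (-4) + (-4)] = 0/12 = 0
  <chi_rho, chi_4> = (1/12)[1*(8)*conj(3) + 3*(0)*conj(-1) + 4*(1 + exp(2*I*pi/3))*conj(0) + 4*(1 + exp(-2*I*pi/3))*conj(0)]
      = (1/12)[(24) + (0) + (0) + (0)] = 24/12 = 2
(Exp terms are combined using exp(i*s)*conj(exp(i*t)) = exp(i*(s-t)), and sums of them are collapsed using the identity that for every m > 1 the m distinct m-th roots of unity sum to 0, e.g. 1 + exp(2*I*pi/3) + exp(-2*I*pi/3) = 0.)
Dimension check: dim(rho) = sum (mult * dim) = 1*1 + 1*1 + 0*1 + 2*3 = 8 = chi_rho(e) = 8.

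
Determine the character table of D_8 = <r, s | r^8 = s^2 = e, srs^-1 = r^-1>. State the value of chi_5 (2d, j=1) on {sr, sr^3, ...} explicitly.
Conjugacy classes: {e} of size 1, {r^4} of size 1, {r^1, r^7} of size 2, {r^2, r^6} of size 2, {r^3, r^5} of size 2, {s, sr^2, ...} of size 4, {sr, sr^3, ...} of size 4.
Character table:
  irrep \ class              {e} (size 1)  {r^4} (size 1)  {r^1, r^7} (size 2)  {r^2, r^6} (size 2)  {r^3, r^5} (size 2)  {s, sr^2, ...} (size 4)  {sr, sr^3, ...} (size 4)
  chi_1 (triv)               1             1               1                    1                    1                    1                        1                       
  chi_2 (sign: r->1, s->-1)  1             1               1                    1                    1                    -1                       -1                      
  chi_3 (r->-1, s->1)        1             1               -1                   1                    -1                   1                        -1                      
  chi_4 (r->-1, s->-1)       1             1               -1                   1                    -1                   -1                       1                       
  chi_5 (2d, j=1)            2             -2              sqrt(2)              0                    -sqrt(2)             0                        0                       
  chi_6 (2d, j=2)            2             2               0                    -2                   0                    0                        0                       
  chi_7 (2d, j=3)            2             -2              -sqrt(2)             0                    sqrt(2)              0                        0                       

Spot check: chi_5 (2d, j=1) on {sr, sr^3, ...} = 0.

D_8 has order 2*8 = 16 with 7 conjugacy classes, hence 7 irreducibles. Sum of squared dims 1 + 1 + 1 + 1 + 4 + 4 + 4 = 16 = |G|. Linear characters come from the abelianisation; the 2-dimensional irreps have character r^k -> 2*cos(2*pi*j*k/8), reflections -> 0.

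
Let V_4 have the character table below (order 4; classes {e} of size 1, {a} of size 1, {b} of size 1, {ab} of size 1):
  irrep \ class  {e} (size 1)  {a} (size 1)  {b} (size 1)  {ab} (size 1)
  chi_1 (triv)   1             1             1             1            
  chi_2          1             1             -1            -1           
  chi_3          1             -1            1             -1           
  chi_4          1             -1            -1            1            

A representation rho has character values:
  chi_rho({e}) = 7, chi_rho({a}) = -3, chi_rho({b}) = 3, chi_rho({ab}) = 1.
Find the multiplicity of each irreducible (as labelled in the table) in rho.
Multiplicities: chi_1: 2, chi_2: 0, chi_3: 3, chi_4: 2.

Proof sketch: Use <chi_rho, chi> = (1/|G|) sum_C |C| * chi_rho(C) * conj(chi(C)) with |G| = 4 for each irreducible chi in the table:
  <chi_rho, chi_1> = (1/4)[1*(7)*conj(1) + 1*(-3)*conj(1) + 1*(3)*conj(1) + 1*(1)*conj(1)]
      = (1/4)[(7) + (-3) + (3) + (1)] = 8/4 = 2
  <chi_rho, chi_2> = (1/4)[1*(7)*conj(1) + 1*(-3)*conj(1) + 1*(3)*conj(-1) + 1*(1)*conj(-1)]
      = (1/4)[(7) + (-3) + (-3) + (-1)] = 0/4 = 0
  <chi_rho, chi_3> = (1/4)[1*(7)*conj(1) + 1*(-3)*conj(-1) + 1*(3)*conj(1) + 1*(1)*conj(-1)]
      = (1/4)[(7) + (3) + (3) + (-1)] = 12/4 = 3
  <chi_rho, chi_4> = (1/4)[1*(7)*conj(1) + 1*(-3)*conj(-1) + 1*(3)*conj(-1) + 1*(1)*conj(1)]
      = (1/4)[(7) + (3) + (-3) + (1)] = 8/4 = 2
Dimension check: dim(rho) = sum (mult * dim) = 2*1 + 0*1 + 3*1 + 2*1 = 7 = chi_rho(e) = 7.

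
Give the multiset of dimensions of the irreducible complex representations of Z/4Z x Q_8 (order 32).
Dimensions: 1, 1, 1, 1, 1, 1, 1, 1, 1, 1, 1, 1, 1, 1, 1, 1, 2, 2, 2, 2

Proof sketch: There are 20 irreducibles (= number of conjugacy classes). Their dimensions d_i satisfy sum d_i^2 = |G| = 32: 1 + 1 + 1 + 1 + 1 + 1 + 1 + 1 + 1 + 1 + 1 + 1 + 1 + 1 + 1 + 1 + 4 + 4 + 4 + 4 = 32. (For the product with Z/4Z: each of the 4 1-dim characters of Z/4Z tensors with each irrep of Q_8, giving 4 copies of each Q_8-dimension.)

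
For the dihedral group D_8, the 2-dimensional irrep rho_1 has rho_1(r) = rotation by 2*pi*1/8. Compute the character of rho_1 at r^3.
chi_{rho_1}(r^3) = 2*cos(2*pi*1*3/8) = -sqrt(2)

Solution. rho_1(r^3) is rotation by angle 2*pi*1*3/8, whose trace is 2*cos(2*pi*1*3/8) = -sqrt(2).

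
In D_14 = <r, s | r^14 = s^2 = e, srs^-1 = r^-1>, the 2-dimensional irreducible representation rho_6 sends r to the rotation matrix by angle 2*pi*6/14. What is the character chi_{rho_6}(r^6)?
chi_{rho_6}(r^6) = 2*cos(2*pi*6*6/14) = -2*cos(pi/7)

Proof sketch: rho_6(r^6) is rotation by angle 2*pi*6*6/14, whose trace is 2*cos(2*pi*6*6/14) = -2*cos(pi/7).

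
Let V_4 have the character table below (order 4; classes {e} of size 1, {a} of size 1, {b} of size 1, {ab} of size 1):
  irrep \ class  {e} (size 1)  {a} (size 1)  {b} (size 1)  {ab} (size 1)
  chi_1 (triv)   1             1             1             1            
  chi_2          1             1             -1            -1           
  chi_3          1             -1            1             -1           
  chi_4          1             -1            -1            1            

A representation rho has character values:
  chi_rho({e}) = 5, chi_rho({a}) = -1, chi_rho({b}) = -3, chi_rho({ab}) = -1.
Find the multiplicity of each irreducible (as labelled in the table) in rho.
Multiplicities: chi_1: 0, chi_2: 2, chi_3: 1, chi_4: 2.

Why: Use <chi_rho, chi> = (1/|G|) sum_C |C| * chi_rho(C) * conj(chi(C)) with |G| = 4 for each irreducible chi in the table:
  <chi_rho, chi_1> = (1/4)[1*(5)*conj(1) + 1*(-1)*conj(1) + 1*(-3)*conj(1) + 1*(-1)*conj(1)]
      = (1/4)[(5) + (-1) + (-3) + (-1)] = 0/4 = 0
  <chi_rho, chi_2> = (1/4)[1*(5)*conj(1) + 1*(-1)*conj(1) + 1*(-3)*conj(-1) + 1*(-1)*conj(-1)]
      = (1/4)[(5) + (-1) + (3) + (1)] = 8/4 = 2
  <chi_rho, chi_3> = (1/4)[1*(5)*conj(1) + 1*(-1)*conj(-1) + 1*(-3)*conj(1) + 1*(-1)*conj(-1)]
      = (1/4)[(5) + (1) + (-3) + (1)] = 4/4 = 1
  <chi_rho, chi_4> = (1/4)[1*(5)*conj(1) + 1*(-1)*conj(-1) + 1*(-3)*conj(-1) + 1*(-1)*conj(1)]
      = (1/4)[(5) + (1) + (3) + (-1)] = 8/4 = 2
Dimension check: dim(rho) = sum (mult * dim) = 0*1 + 2*1 + 1*1 + 2*1 = 5 = chi_rho(e) = 5.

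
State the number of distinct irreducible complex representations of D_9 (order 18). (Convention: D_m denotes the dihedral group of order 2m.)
6

Argument: The number of irreducible complex representations of a finite group equals its number of conjugacy classes. D_9 has 6 conjugacy classes ((n+3)/2 for n odd), so D_9 (order 18) has exactly 6 irreducible complex representations.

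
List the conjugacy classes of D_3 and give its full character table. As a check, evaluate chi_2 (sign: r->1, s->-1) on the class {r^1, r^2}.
Conjugacy classes: {e} of size 1, {r^1, r^2} of size 2, {s, sr, ..., sr^2} of size 3.
Character table:
  irrep \ class              {e} (size 1)  {r^1, r^2} (size 2)  {s, sr, ..., sr^2} (size 3)
  chi_1 (triv)               1             1                    1                          
  chi_2 (sign: r->1, s->-1)  1             1                    -1                         
  chi_3 (2d, j=1)            2             -1                   0                          

Spot check: chi_2 (sign: r->1, s->-1) on {r^1, r^2} = 1.

Explanation: D_3 has order 2*3 = 6 with 3 conjugacy classes, hence 3 irreducibles. Sum of squared dims 1 + 1 + 4 = 6 = |G|. Linear characters come from the abelianisation; the 2-dimensional irreps have character r^k -> 2*cos(2*pi*j*k/3), reflections -> 0.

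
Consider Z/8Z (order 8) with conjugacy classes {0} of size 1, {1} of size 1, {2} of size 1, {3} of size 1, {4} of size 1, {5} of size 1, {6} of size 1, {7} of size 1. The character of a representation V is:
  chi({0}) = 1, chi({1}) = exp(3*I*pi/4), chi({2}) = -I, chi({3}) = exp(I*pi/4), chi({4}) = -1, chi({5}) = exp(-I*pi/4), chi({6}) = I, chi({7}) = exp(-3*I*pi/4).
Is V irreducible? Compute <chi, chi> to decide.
Irreducible: <chi, chi> = 1.

Derivation: <chi, chi> = (1/|G|) sum_C |C| * |chi(C)|^2 = (1/8)[1*|1|^2 + 1*|exp(3*I*pi/4)|^2 + 1*|-I|^2 + 1*|exp(I*pi/4)|^2 + 1*|-1|^2 + 1*|exp(-I*pi/4)|^2 + 1*|I|^2 + 1*|exp(-3*I*pi/4)|^2]
  = (1/8)[(1) + (1) + (1) + (1) + (1) + (1) + (1) + (1)] = 8/8 = 1.
(Exp terms are combined using exp(i*s)*conj(exp(i*t)) = exp(i*(s-t)), and sums of them are collapsed using the identity that for every m > 1 the m distinct m-th roots of unity sum to 0, e.g. 1 + exp(2*I*pi/3) + exp(-2*I*pi/3) = 0.)
A character is irreducible iff <chi, chi> = 1, so this representation is irreducible.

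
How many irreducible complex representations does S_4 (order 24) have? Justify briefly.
5

Why: The number of irreducible complex representations of a finite group equals its number of conjugacy classes. Conjugacy classes in S_4 correspond to cycle types, i.e. partitions of 4; there are p(4) = 5 of them, so S_4 (order 24) has exactly 5 irreducible complex representations.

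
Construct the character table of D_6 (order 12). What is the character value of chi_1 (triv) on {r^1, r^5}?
Conjugacy classes: {e} of size 1, {r^3} of size 1, {r^1, r^5} of size 2, {r^2, r^4} of size 2, {s, sr^2, ...} of size 3, {sr, sr^3, ...} of size 3.
Character table:
  irrep \ class              {e} (size 1)  {r^3} (size 1)  {r^1, r^5} (size 2)  {r^2, r^4} (size 2)  {s, sr^2, ...} (size 3)  {sr, sr^3, ...} (size 3)
  chi_1 (triv)               1             1               1                    1                    1                        1                       
  chi_2 (sign: r->1, s->-1)  1             1               1                    1                    -1                       -1                      
  chi_3 (r->-1, s->1)        1             -1              -1                   1                    1                        -1                      
  chi_4 (r->-1, s->-1)       1             -1              -1                   1                    -1                       1                       
  chi_5 (2d, j=1)            2             -2              1                    -1                   0                        0                       
  chi_6 (2d, j=2)            2             2               -1                   -1                   0                        0                       

Spot check: chi_1 (triv) on {r^1, r^5} = 1.

Justification: D_6 has order 2*6 = 12 with 6 conjugacy classes, hence 6 irreducibles. Sum of squared dims 1 + 1 + 1 + 1 + 4 + 4 = 12 = |G|. Linear characters come from the abelianisation; the 2-dimensional irreps have character r^k -> 2*cos(2*pi*j*k/6), reflections -> 0.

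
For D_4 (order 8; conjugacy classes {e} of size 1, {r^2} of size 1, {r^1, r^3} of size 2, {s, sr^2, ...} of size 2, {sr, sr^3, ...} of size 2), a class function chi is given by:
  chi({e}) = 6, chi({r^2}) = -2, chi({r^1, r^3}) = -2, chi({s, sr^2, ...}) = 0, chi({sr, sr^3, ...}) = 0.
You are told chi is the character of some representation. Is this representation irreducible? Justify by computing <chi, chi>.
Not irreducible (reducible): <chi, chi> = 6 > 1.

Working: <chi, chi> = (1/|G|) sum_C |C| * |chi(C)|^2 = (1/8)[1*|6|^2 + 1*|-2|^2 + 2*|-2|^2 + 2*|0|^2 + 2*|0|^2]
  = (1/8)[(36) + (4) + (8) + (0) + (0)] = 48/8 = 6.
A character is irreducible iff <chi, chi> = 1, so this representation is reducible.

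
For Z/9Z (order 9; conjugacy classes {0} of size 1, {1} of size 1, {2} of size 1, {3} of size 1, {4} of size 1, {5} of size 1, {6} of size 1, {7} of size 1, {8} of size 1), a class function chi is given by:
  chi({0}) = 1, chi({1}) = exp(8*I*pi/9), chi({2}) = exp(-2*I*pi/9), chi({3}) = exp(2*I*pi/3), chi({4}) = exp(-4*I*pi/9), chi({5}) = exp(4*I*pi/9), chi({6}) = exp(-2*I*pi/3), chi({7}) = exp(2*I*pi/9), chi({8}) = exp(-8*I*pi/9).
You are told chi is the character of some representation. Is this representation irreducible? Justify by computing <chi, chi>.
Irreducible: <chi, chi> = 1.

Why: <chi, chi> = (1/|G|) sum_C |C| * |chi(C)|^2 = (1/9)[1*|1|^2 + 1*|exp(8*I*pi/9)|^2 + 1*|exp(-2*I*pi/9)|^2 + 1*|exp(2*I*pi/3)|^2 + 1*|exp(-4*I*pi/9)|^2 + 1*|exp(4*I*pi/9)|^2 + 1*|exp(-2*I*pi/3)|^2 + 1*|exp(2*I*pi/9)|^2 + 1*|exp(-8*I*pi/9)|^2]
  = (1/9)[(1) + (1) + (1) + (1) + (1) + (1) + (1) + (1) + (1)] = 9/9 = 1.
(Exp terms are combined using exp(i*s)*conj(exp(i*t)) = exp(i*(s-t)), and sums of them are collapsed using the identity that for every m > 1 the m distinct m-th roots of unity sum to 0, e.g. 1 + exp(2*I*pi/3) + exp(-2*I*pi/3) = 0.)
A character is irreducible iff <chi, chi> = 1, so this representation is irreducible.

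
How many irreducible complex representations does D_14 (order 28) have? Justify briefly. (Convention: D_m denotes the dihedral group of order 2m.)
10

Solution. The number of irreducible complex representations of a finite group equals its number of conjugacy classes. D_14 has 10 conjugacy classes (n/2 + 3 for n even), so D_14 (order 28) has exactly 10 irreducible complex representations.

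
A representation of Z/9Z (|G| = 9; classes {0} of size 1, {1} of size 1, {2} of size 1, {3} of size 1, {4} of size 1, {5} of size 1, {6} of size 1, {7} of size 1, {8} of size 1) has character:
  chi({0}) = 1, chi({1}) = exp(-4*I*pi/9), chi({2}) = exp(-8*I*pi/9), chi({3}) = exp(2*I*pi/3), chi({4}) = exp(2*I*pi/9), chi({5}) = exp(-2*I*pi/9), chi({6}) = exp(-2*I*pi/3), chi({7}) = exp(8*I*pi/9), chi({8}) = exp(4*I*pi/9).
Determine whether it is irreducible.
Irreducible: <chi, chi> = 1.

Reasoning: <chi, chi> = (1/|G|) sum_C |C| * |chi(C)|^2 = (1/9)[1*|1|^2 + 1*|exp(-4*I*pi/9)|^2 + 1*|exp(-8*I*pi/9)|^2 + 1*|exp(2*I*pi/3)|^2 + 1*|exp(2*I*pi/9)|^2 + 1*|exp(-2*I*pi/9)|^2 + 1*|exp(-2*I*pi/3)|^2 + 1*|exp(8*I*pi/9)|^2 + 1*|exp(4*I*pi/9)|^2]
  = (1/9)[(1) + (1) + (1) + (1) + (1) + (1) + (1) + (1) + (1)] = 9/9 = 1.
(Exp terms are combined using exp(i*s)*conj(exp(i*t)) = exp(i*(s-t)), and sums of them are collapsed using the identity that for every m > 1 the m distinct m-th roots of unity sum to 0, e.g. 1 + exp(2*I*pi/3) + exp(-2*I*pi/3) = 0.)
A character is irreducible iff <chi, chi> = 1, so this representation is irreducible.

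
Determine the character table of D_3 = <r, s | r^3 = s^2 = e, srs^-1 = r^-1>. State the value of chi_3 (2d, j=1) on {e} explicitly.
Conjugacy classes: {e} of size 1, {r^1, r^2} of size 2, {s, sr, ..., sr^2} of size 3.
Character table:
  irrep \ class              {e} (size 1)  {r^1, r^2} (size 2)  {s, sr, ..., sr^2} (size 3)
  chi_1 (triv)               1             1                    1                          
  chi_2 (sign: r->1, s->-1)  1             1                    -1                         
  chi_3 (2d, j=1)            2             -1                   0                          

Spot check: chi_3 (2d, j=1) on {e} = 2.

Argument: D_3 has order 2*3 = 6 with 3 conjugacy classes, hence 3 irreducibles. Sum of squared dims 1 + 1 + 4 = 6 = |G|. Linear characters come from the abelianisation; the 2-dimensional irreps have character r^k -> 2*cos(2*pi*j*k/3), reflections -> 0.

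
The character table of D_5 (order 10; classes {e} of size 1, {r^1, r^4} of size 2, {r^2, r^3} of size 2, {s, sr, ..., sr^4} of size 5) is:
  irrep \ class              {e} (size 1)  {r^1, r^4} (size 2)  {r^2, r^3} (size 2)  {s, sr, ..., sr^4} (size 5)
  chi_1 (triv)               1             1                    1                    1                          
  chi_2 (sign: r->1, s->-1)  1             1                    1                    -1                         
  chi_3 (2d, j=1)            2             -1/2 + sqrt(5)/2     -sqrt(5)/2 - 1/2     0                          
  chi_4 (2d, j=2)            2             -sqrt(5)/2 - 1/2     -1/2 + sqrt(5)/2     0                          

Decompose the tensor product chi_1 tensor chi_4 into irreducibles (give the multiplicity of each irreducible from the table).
chi_1 tensor chi_4 = chi_4 (all other irreducibles have multiplicity 0).

Argument: The character of a tensor product is the pointwise product (chi_1 * chi_4)(C) = chi_1(C) * chi_4(C):
  {e}: (1)*(2), {r^1, r^4}: (1)*(-sqrt(5)/2 - 1/2), {r^2, r^3}: (1)*(-1/2 + sqrt(5)/2), {s, sr, ..., sr^4}: (1)*(0)
so (chi_1 * chi_4) takes values
  {e} -> 2, {r^1, r^4} -> -sqrt(5)/2 - 1/2, {r^2, r^3} -> -1/2 + sqrt(5)/2, {s, sr, ..., sr^4} -> 0.
Now take the inner product of this character with each irreducible chi from the table, <chi_1*chi_4, chi> = (1/10) sum_C |C| (chi_1*chi_4)(C) conj(chi(C)):
  <chi_1*chi_4, chi_1> = (1/10)[1*(2)*conj(1) + 2*(-sqrt(5)/2 - 1/2)*conj(1) + 2*(-1/2 + sqrt(5)/2)*conj(1) + 5*(0)*conj(1)]
      = (1/10)[(2) + (-sqrt(5) - 1) + (-1 + sqrt(5)) + (0)] = 0/10 = 0
  <chi_1*chi_4, chi_2> = (1/10)[1*(2)*conj(1) + 2*(-sqrt(5)/2 - 1/2)*conj(1) + 2*(-1/2 + sqrt(5)/2)*conj(1) + 5*(0)*conj(-1)]
      = (1/10)[(2) + (-sqrt(5) - 1) + (-1 + sqrt(5)) + (0)] = 0/10 = 0
  <chi_1*chi_4, chi_3> = (1/10)[1*(2)*conj(2) + 2*(-sqrt(5)/2 - 1/2)*conj(-1/2 + sqrt(5)/2) + 2*(-1/2 + sqrt(5)/2)*conj(-sqrt(5)/2 - 1/2) + 5*(0)*conj(0)]
      = (1/10)[(4) + (-2) + (-2) + (0)] = 0/10 = 0
  <chi_1*chi_4, chi_4> = (1/10)[1*(2)*conj(2) + 2*(-sqrt(5)/2 - 1/2)*conj(-sqrt(5)/2 - 1/2) + 2*(-1/2 + sqrt(5)/2)*conj(-1/2 + sqrt(5)/2) + 5*(0)*conj(0)]
      = (1/10)[(4) + (sqrt(5) + 3) + (3 - sqrt(5)) + (0)] = 10/10 = 1
Hence the multiplicities are chi_4: 1. Dimension check: dim(chi_1)*dim(chi_4) = 1*2 = 2 and sum (mult * dim) = 1*2 = 2.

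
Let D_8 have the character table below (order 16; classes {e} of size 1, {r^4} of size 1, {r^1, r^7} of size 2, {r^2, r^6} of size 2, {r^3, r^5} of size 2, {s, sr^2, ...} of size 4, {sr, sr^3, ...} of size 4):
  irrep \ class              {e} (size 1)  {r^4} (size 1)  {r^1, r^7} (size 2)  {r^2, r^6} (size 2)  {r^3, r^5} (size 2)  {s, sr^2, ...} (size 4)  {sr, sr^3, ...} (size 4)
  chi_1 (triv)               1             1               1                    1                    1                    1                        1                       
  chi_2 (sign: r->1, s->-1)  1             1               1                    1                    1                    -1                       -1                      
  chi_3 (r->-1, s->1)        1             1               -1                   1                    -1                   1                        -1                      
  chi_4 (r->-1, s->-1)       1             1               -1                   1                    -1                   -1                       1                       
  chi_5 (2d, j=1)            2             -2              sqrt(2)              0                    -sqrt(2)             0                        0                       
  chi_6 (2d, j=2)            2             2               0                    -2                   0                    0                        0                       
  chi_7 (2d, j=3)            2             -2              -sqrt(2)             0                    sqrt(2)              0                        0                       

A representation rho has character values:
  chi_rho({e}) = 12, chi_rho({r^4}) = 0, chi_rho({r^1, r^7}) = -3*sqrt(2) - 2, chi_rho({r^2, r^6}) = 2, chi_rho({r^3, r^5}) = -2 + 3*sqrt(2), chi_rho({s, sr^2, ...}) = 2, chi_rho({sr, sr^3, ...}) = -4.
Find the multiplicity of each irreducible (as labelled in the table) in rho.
Multiplicities: chi_1: 0, chi_2: 1, chi_3: 3, chi_4: 0, chi_5: 0, chi_6: 1, chi_7: 3.

Argument: Use <chi_rho, chi> = (1/|G|) sum_C |C| * chi_rho(C) * conj(chi(C)) with |G| = 16 for each irreducible chi in the table:
  <chi_rho, chi_1> = (1/16)[1*(12)*conj(1) + 1*(0)*conj(1) + 2*(-3*sqrt(2) - 2)*conj(1) + 2*(2)*conj(1) + 2*(-2 + 3*sqrt(2))*conj(1) + 4*(2)*conj(1) + 4*(-4)*conj(1)]
      = (1/16)[(12) + (0) + (-6*sqrt(2) - 4) + (4) + (-4 + 6*sqrt(2)) + (8) + (-16)] = 0/16 = 0
  <chi_rho, chi_2> = (1/16)[1*(12)*conj(1) + 1*(0)*conj(1) + 2*(-3*sqrt(2) - 2)*conj(1) + 2*(2)*conj(1) + 2*(-2 + 3*sqrt(2))*conj(1) + 4*(2)*conj(-1) + 4*(-4)*conj(-1)]
      = (1/16)[(12) + (0) + (-6*sqrt(2) - 4) + (4) + (-4 + 6*sqrt(2)) + (-8) + (16)] = 16/16 = 1
  <chi_rho, chi_3> = (1/16)[1*(12)*conj(1) + 1*(0)*conj(1) + 2*(-3*sqrt(2) - 2)*conj(-1) + 2*(2)*conj(1) + 2*(-2 + 3*sqrt(2))*conj(-1) + 4*(2)*conj(1) + 4*(-4)*conj(-1)]
      = (1/16)[(12) + (0) + (4 + 6*sqrt(2)) + (4) + (4 - 6*sqrt(2)) + (8) + (16)] = 48/16 = 3
  <chi_rho, chi_4> = (1/16)[1*(12)*conj(1) + 1*(0)*conj(1) + 2*(-3*sqrt(2) - 2)*conj(-1) + 2*(2)*conj(1) + 2*(-2 + 3*sqrt(2))*conj(-1) + 4*(2)*conj(-1) + 4*(-4)*conj(1)]
      = (1/16)[(12) + (0) + (4 + 6*sqrt(2)) + (4) + (4 - 6*sqrt(2)) + (-8) + (-16)] = 0/16 = 0
  <chi_rho, chi_5> = (1/16)[1*(12)*conj(2) + 1*(0)*conj(-2) + 2*(-3*sqrt(2) - 2)*conj(sqrt(2)) + 2*(2)*conj(0) + 2*(-2 + 3*sqrt(2))*conj(-sqrt(2)) + 4*(2)*conj(0) + 4*(-4)*conj(0)]
      = (1/16)[(24) + (0) + (-12 - 4*sqrt(2)) + (0) + (-12 + 4*sqrt(2)) + (0) + (0)] = 0/16 = 0
  <chi_rho, chi_6> = (1/16)[1*(12)*conj(2) + 1*(0)*conj(2) + 2*(-3*sqrt(2) - 2)*conj(0) + 2*(2)*conj(-2) + 2*(-2 + 3*sqrt(2))*conj(0) + 4*(2)*conj(0) + 4*(-4)*conj(0)]
      = (1/16)[(24) + (0) + (0) + (-8) + (0) + (0) + (0)] = 16/16 = 1
  <chi_rho, chi_7> = (1/16)[1*(12)*conj(2) + 1*(0)*conj(-2) + 2*(-3*sqrt(2) - 2)*conj(-sqrt(2)) + 2*(2)*conj(0) + 2*(-2 + 3*sqrt(2))*conj(sqrt(2)) + 4*(2)*conj(0) + 4*(-4)*conj(0)]
      = (1/16)[(24) + (0) + (4*sqrt(2) + 12) + (0) + (12 - 4*sqrt(2)) + (0) + (0)] = 48/16 = 3
Dimension check: dim(rho) = sum (mult * dim) = 0*1 + 1*1 + 3*1 + 0*1 + 0*2 + 1*2 + 3*2 = 12 = chi_rho(e) = 12.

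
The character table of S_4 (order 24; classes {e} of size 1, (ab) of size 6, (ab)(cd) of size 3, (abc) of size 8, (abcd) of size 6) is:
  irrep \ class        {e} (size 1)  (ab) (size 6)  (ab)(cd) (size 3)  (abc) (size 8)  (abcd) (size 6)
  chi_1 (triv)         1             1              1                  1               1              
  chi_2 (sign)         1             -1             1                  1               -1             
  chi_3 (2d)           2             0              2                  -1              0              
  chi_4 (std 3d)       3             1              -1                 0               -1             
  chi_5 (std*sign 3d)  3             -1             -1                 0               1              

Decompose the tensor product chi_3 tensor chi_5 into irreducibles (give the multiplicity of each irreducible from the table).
chi_3 tensor chi_5 = chi_4 + chi_5 (all other irreducibles have multiplicity 0).

Solution. The character of a tensor product is the pointwise product (chi_3 * chi_5)(C) = chi_3(C) * chi_5(C):
  {e}: (2)*(3), (ab): (0)*(-1), (ab)(cd): (2)*(-1), (abc): (-1)*(0), (abcd): (0)*(1)
so (chi_3 * chi_5) takes values
  {e} -> 6, (ab) -> 0, (ab)(cd) -> -2, (abc) -> 0, (abcd) -> 0.
Now take the inner product of this character with each irreducible chi from the table, <chi_3*chi_5, chi> = (1/24) sum_C |C| (chi_3*chi_5)(C) conj(chi(C)):
  <chi_3*chi_5, chi_1> = (1/24)[1*(6)*conj(1) + 6*(0)*conj(1) + 3*(-2)*conj(1) + 8*(0)*conj(1) + 6*(0)*conj(1)]
      = (1/24)[(6) + (0) + (-6) + (0) + (0)] = 0/24 = 0
  <chi_3*chi_5, chi_2> = (1/24)[1*(6)*conj(1) + 6*(0)*conj(-1) + 3*(-2)*conj(1) + 8*(0)*conj(1) + 6*(0)*conj(-1)]
      = (1/24)[(6) + (0) + (-6) + (0) + (0)] = 0/24 = 0
  <chi_3*chi_5, chi_3> = (1/24)[1*(6)*conj(2) + 6*(0)*conj(0) + 3*(-2)*conj(2) + 8*(0)*conj(-1) + 6*(0)*conj(0)]
      = (1/24)[(12) + (0) + (-12) + (0) + (0)] = 0/24 = 0
  <chi_3*chi_5, chi_4> = (1/24)[1*(6)*conj(3) + 6*(0)*conj(1) + 3*(-2)*conj(-1) + 8*(0)*conj(0) + 6*(0)*conj(-1)]
      = (1/24)[(18) + (0) + (6) + (0) + (0)] = 24/24 = 1
  <chi_3*chi_5, chi_5> = (1/24)[1*(6)*conj(3) + 6*(0)*conj(-1) + 3*(-2)*conj(-1) + 8*(0)*conj(0) + 6*(0)*conj(1)]
      = (1/24)[(18) + (0) + (6) + (0) + (0)] = 24/24 = 1
Hence the multiplicities are chi_4: 1, chi_5: 1. Dimension check: dim(chi_3)*dim(chi_5) = 2*3 = 6 and sum (mult * dim) = 1*3 + 1*3 = 6.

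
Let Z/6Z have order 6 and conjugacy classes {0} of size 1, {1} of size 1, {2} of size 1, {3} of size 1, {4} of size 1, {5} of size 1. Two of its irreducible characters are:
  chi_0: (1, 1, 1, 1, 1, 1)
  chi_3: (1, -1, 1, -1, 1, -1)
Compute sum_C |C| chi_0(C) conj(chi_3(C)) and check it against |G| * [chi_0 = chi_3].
Sum = 0; so <chi_0, chi_3> = 0 (distinct irreducibles are orthogonal).

Justification: Compute term by term over conjugacy classes (|C| * chi_0(C) * conj(chi_3(C))):
  1*(1)*conj(1) + 1*(1)*conj(-1) + 1*(1)*conj(1) + 1*(1)*conj(-1) + 1*(1)*conj(1) + 1*(1)*conj(-1)
  = (1) + (-1) + (1) + (-1) + (1) + (-1)
  = 0.
(Exp terms are combined using exp(i*s)*conj(exp(i*t)) = exp(i*(s-t)), and sums of them are collapsed using the identity that for every m > 1 the m distinct m-th roots of unity sum to 0, e.g. 1 + exp(2*I*pi/3) + exp(-2*I*pi/3) = 0.)
Dividing by |G| = 6 gives 0/6 = 0, matching the row-orthogonality relation <chi_0, chi_3> = [chi_0 = chi_3].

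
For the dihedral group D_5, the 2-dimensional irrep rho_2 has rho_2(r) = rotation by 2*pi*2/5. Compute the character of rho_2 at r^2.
chi_{rho_2}(r^2) = 2*cos(2*pi*2*2/5) = -1/2 + sqrt(5)/2

Reasoning: rho_2(r^2) is rotation by angle 2*pi*2*2/5, whose trace is 2*cos(2*pi*2*2/5) = -1/2 + sqrt(5)/2.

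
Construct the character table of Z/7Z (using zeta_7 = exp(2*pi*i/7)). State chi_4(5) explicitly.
Character table of Z/7Z (irreps indexed chi_0,...,chi_6 with chi_k(m) = zeta_7^(k*m), zeta_7 = exp(2*pi*i/7)):
  irrep \ class  {0} (size 1)  {1} (size 1)    {2} (size 1)    {3} (size 1)    {4} (size 1)    {5} (size 1)    {6} (size 1)  
  chi_0          1             1               1               1               1               1               1             
  chi_1          1             exp(2*I*pi/7)   exp(4*I*pi/7)   exp(6*I*pi/7)   exp(-6*I*pi/7)  exp(-4*I*pi/7)  exp(-2*I*pi/7)
  chi_2          1             exp(4*I*pi/7)   exp(-6*I*pi/7)  exp(-2*I*pi/7)  exp(2*I*pi/7)   exp(6*I*pi/7)   exp(-4*I*pi/7)
  chi_3          1             exp(6*I*pi/7)   exp(-2*I*pi/7)  exp(4*I*pi/7)   exp(-4*I*pi/7)  exp(2*I*pi/7)   exp(-6*I*pi/7)
  chi_4          1             exp(-6*I*pi/7)  exp(2*I*pi/7)   exp(-4*I*pi/7)  exp(4*I*pi/7)   exp(-2*I*pi/7)  exp(6*I*pi/7) 
  chi_5          1             exp(-4*I*pi/7)  exp(6*I*pi/7)   exp(2*I*pi/7)   exp(-2*I*pi/7)  exp(-6*I*pi/7)  exp(4*I*pi/7) 
  chi_6          1             exp(-2*I*pi/7)  exp(-4*I*pi/7)  exp(-6*I*pi/7)  exp(6*I*pi/7)   exp(4*I*pi/7)   exp(2*I*pi/7) 

Spot check: chi_4(5) = zeta_7^(4*5) = zeta_7^20 = exp(-2*I*pi/7).

Solution. Z/7Z is abelian, so all 7 irreducible complex representations are 1-dimensional. They are given by chi_k(m) = zeta_7^(k*m) for k = 0,...,6. Row orthogonality: sum_m chi_k(m) conj(chi_l(m)) = 7 * [k = l].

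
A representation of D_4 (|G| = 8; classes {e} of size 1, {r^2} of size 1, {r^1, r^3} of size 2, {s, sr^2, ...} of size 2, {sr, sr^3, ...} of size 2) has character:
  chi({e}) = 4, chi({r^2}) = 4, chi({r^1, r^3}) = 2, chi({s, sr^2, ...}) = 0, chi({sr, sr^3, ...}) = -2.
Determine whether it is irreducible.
Not irreducible (reducible): <chi, chi> = 6 > 1.

Why: <chi, chi> = (1/|G|) sum_C |C| * |chi(C)|^2 = (1/8)[1*|4|^2 + 1*|4|^2 + 2*|2|^2 + 2*|0|^2 + 2*|-2|^2]
  = (1/8)[(16) + (16) + (8) + (0) + (8)] = 48/8 = 6.
A character is irreducible iff <chi, chi> = 1, so this representation is reducible.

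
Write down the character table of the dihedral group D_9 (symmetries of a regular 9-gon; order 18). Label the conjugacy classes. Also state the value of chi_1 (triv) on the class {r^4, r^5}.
Conjugacy classes: {e} of size 1, {r^1, r^8} of size 2, {r^2, r^7} of size 2, {r^3, r^6} of size 2, {r^4, r^5} of size 2, {s, sr, ..., sr^8} of size 9.
Character table:
  irrep \ class              {e} (size 1)  {r^1, r^8} (size 2)  {r^2, r^7} (size 2)  {r^3, r^6} (size 2)  {r^4, r^5} (size 2)  {s, sr, ..., sr^8} (size 9)
  chi_1 (triv)               1             1                    1                    1                    1                    1                          
  chi_2 (sign: r->1, s->-1)  1             1                    1                    1                    1                    -1                         
  chi_3 (2d, j=1)            2             2*cos(2*pi/9)        2*cos(4*pi/9)        -1                   -2*cos(pi/9)         0                          
  chi_4 (2d, j=2)            2             2*cos(4*pi/9)        -2*cos(pi/9)         -1                   2*cos(2*pi/9)        0                          
  chi_5 (2d, j=3)            2             -1                   -1                   2                    -1                   0                          
  chi_6 (2d, j=4)            2             -2*cos(pi/9)         2*cos(2*pi/9)        -1                   2*cos(4*pi/9)        0                          

Spot check: chi_1 (triv) on {r^4, r^5} = 1.

Derivation: D_9 has order 2*9 = 18 with 6 conjugacy classes, hence 6 irreducibles. Sum of squared dims 1 + 1 + 4 + 4 + 4 + 4 = 18 = |G|. Linear characters come from the abelianisation; the 2-dimensional irreps have character r^k -> 2*cos(2*pi*j*k/9), reflections -> 0.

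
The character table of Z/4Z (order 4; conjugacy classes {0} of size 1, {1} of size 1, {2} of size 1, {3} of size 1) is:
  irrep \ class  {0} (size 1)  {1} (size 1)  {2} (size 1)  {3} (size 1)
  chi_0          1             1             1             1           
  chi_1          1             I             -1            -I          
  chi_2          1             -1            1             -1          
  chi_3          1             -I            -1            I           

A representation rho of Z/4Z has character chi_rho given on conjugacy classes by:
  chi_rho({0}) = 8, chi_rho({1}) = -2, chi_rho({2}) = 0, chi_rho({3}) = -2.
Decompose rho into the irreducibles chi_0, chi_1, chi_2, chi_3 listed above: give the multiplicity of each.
Multiplicities: chi_0: 1, chi_1: 2, chi_2: 3, chi_3: 2.

Proof sketch: Use <chi_rho, chi> = (1/|G|) sum_C |C| * chi_rho(C) * conj(chi(C)) with |G| = 4 for each irreducible chi in the table:
  <chi_rho, chi_0> = (1/4)[1*(8)*conj(1) + 1*(-2)*conj(1) + 1*(0)*conj(1) + 1*(-2)*conj(1)]
      = (1/4)[(8) + (-2) + (0) + (-2)] = 4/4 = 1
  <chi_rho, chi_1> = (1/4)[1*(8)*conj(1) + 1*(-2)*conj(I) + 1*(0)*conj(-1) + 1*(-2)*conj(-I)]
      = (1/4)[(8) + (2*I) + (0) + (-2*I)] = 8/4 = 2
  <chi_rho, chi_2> = (1/4)[1*(8)*conj(1) + 1*(-2)*conj(-1) + 1*(0)*conj(1) + 1*(-2)*conj(-1)]
      = (1/4)[(8) + (2) + (0) + (2)] = 12/4 = 3
  <chi_rho, chi_3> = (1/4)[1*(8)*conj(1) + 1*(-2)*conj(-I) + 1*(0)*conj(-1) + 1*(-2)*conj(I)]
      = (1/4)[(8) + (-2*I) + (0) + (2*I)] = 8/4 = 2
(Exp terms are combined using exp(i*s)*conj(exp(i*t)) = exp(i*(s-t)), and sums of them are collapsed using the identity that for every m > 1 the m distinct m-th roots of unity sum to 0, e.g. 1 + exp(2*I*pi/3) + exp(-2*I*pi/3) = 0.)
Dimension check: dim(rho) = sum (mult * dim) = 1*1 + 2*1 + 3*1 + 2*1 = 8 = chi_rho(e) = 8.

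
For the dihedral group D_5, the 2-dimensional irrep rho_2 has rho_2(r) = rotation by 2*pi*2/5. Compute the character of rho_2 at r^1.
chi_{rho_2}(r^1) = 2*cos(2*pi*2*1/5) = -sqrt(5)/2 - 1/2

Explanation: rho_2(r^1) is rotation by angle 2*pi*2*1/5, whose trace is 2*cos(2*pi*2*1/5) = -sqrt(5)/2 - 1/2.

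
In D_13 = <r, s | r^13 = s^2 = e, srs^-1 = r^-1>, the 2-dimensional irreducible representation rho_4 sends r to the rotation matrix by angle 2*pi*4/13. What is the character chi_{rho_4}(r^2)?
chi_{rho_4}(r^2) = 2*cos(2*pi*4*2/13) = -2*cos(3*pi/13)

Working: rho_4(r^2) is rotation by angle 2*pi*4*2/13, whose trace is 2*cos(2*pi*4*2/13) = -2*cos(3*pi/13).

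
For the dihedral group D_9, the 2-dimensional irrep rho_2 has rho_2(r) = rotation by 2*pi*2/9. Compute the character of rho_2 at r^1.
chi_{rho_2}(r^1) = 2*cos(2*pi*2*1/9) = 2*cos(4*pi/9)

Argument: rho_2(r^1) is rotation by angle 2*pi*2*1/9, whose trace is 2*cos(2*pi*2*1/9) = 2*cos(4*pi/9).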